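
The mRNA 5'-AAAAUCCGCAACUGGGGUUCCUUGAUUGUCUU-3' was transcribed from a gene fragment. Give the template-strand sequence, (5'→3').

5'-AAGACAATCAAGGAACCCCAGTTGCGGATTTT-3'

Replace U with T to get the coding DNA strand: AAAATCCGCAACTGGGGTTCCTTGATTGTCTT. The template strand is its reverse complement (complement TTTTAGGCGTTGACCCCAAGGAACTAACAGAA, then reverse).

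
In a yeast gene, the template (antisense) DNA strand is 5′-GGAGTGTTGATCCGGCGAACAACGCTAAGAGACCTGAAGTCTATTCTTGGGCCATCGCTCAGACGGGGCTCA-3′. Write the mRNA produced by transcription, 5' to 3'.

The mRNA has the sequence of the coding strand (reverse complement of the template) with T→U. Reverse complement of GGAGTGTTGATCCGGCGAACAACGCTAAGAGACCTGAAGTCTATTCTTGGGCCATCGCTCAGACGGGGCTCA is TGAGCCCCGTCTGAGCGATGGCCCAAGAATAGACTTCAGGTCTCTTAGCGTTGTTCGCCGGATCAACACTCC; then T→U.

5'-UGAGCCCCGUCUGAGCGAUGGCCCAAGAAUAGACUUCAGGUCUCUUAGCGUUGUUCGCCGGAUCAACACUCC-3'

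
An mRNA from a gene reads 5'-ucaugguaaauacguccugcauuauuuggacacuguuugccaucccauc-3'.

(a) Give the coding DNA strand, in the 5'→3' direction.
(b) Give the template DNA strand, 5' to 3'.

(a) 5'-TCATGGTAAATACGTCCTGCATTATTTGGACACTGTTTGCCATCCCATC-3'
(b) 5'-GATGGGATGGCAAACAGTGTCCAAATAATGCAGGACGTATTTACCATGA-3'

(a) The coding strand matches the mRNA with U→T.
(b) The template strand is the reverse complement of the coding strand.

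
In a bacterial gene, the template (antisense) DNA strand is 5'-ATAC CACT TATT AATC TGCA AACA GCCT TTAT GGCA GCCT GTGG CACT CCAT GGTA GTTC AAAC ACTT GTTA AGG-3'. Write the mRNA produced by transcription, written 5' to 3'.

5'-CCUUAACAAGUGUUUGAACUACCAUGGAGUGCCACAGGCUGCCAUAAAGGCUGUUUGCAGAUUAAUAAGUGGUAU-3'

The mRNA has the sequence of the coding strand (reverse complement of the template) with T→U. Reverse complement of ATACCACTTATTAATCTGCAAACAGCCTTTATGGCAGCCTGTGGCACTCCATGGTAGTTCAAACACTTGTTAAGG is CCTTAACAAGTGTTTGAACTACCATGGAGTGCCACAGGCTGCCATAAAGGCTGTTTGCAGATTAATAAGTGGTAT; then T→U.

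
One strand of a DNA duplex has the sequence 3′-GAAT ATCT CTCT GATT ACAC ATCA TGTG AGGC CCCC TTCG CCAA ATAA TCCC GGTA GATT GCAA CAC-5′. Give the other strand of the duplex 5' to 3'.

The strand is given 3'→5', so its complement runs 5'→3' in the same left-to-right order: pair each base A↔T, G↔C.

5'-CTTATAGAGAGACTAATGTGTAGTACACTCCGGGGGAAGCGGTTTATTAGGGCCATCTAACGTTGTG-3'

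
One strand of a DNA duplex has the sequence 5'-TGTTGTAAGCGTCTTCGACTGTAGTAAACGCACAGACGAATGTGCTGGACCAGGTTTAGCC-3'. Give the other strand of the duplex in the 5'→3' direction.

5'-GGCTAAACCTGGTCCAGCACATTCGTCTGTGCGTTTACTACAGTCGAAGACGCTTACAACA-3'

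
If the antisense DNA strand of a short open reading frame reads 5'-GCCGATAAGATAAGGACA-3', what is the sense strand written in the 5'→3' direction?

The coding strand is complementary and antiparallel to the template: take the complement (A↔T, G↔C) and reverse.

5'-TGTCCTTATCTTATCGGC-3'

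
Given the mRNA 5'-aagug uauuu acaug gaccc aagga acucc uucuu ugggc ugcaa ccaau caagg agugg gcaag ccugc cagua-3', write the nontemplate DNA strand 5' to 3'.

5'-AAGTGTATTTACATGGACCCAAGGAACTCCTTCTTTGGGCTGCAACCAATCAAGGAGTGGGCAAGCCTGCCAGTA-3'

The coding DNA strand has the same 5'→3' sequence as the mRNA with U replaced by T.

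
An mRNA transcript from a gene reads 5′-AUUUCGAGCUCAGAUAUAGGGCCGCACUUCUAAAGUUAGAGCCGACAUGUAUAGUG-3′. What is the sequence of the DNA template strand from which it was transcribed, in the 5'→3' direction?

Replace U with T to get the coding DNA strand: ATTTCGAGCTCAGATATAGGGCCGCACTTCTAAAGTTAGAGCCGACATGTATAGTG. The template strand is its reverse complement (complement TAAAGCTCGAGTCTATATCCCGGCGTGAAGATTTCAATCTCGGCTGTACATATCAC, then reverse).

5'-CACTATACATGTCGGCTCTAACTTTAGAAGTGCGGCCCTATATCTGAGCTCGAAAT-3'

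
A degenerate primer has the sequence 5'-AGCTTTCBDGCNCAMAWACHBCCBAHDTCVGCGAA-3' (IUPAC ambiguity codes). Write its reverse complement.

Standard pairs A↔T, G↔C; ambiguity codes pair M↔K, W↔W, B↔V, D↔H, N↔N. Complement (TCGAAAGVHCGNGTKTWTGDVGGVTDHAGBCGCTT), then reverse for 5'→3'.

5'-TTCGCBGAHDTVGGVDGTWTKTGNGCHVGAAAGCT-3'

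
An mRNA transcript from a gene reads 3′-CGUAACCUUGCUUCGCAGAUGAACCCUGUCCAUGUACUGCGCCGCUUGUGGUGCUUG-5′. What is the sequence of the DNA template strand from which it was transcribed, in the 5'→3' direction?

Written 5'→3' the mRNA is GUUCGUGGUGUUCGCCGCGUCAUGUACCUGUCCCAAGUAGACGCUUCGUUCCAAUGC, so the coding DNA strand is GTTCGTGGTGTTCGCCGCGTCATGTACCTGTCCCAAGTAGACGCTTCGTTCCAATGC. The template is its reverse complement.

5'-GCATTGGAACGAAGCGTCTACTTGGGACAGGTACATGACGCGGCGAACACCACGAAC-3'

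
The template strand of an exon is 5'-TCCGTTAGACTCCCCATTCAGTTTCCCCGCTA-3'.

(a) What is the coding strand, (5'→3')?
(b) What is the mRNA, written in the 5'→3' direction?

(a) 5′-TAGCGGGGAAACTGAATGGGGAGTCTAACGGA-3′
(b) 5′-UAGCGGGGAAACUGAAUGGGGAGUCUAACGGA-3′

(a) The coding strand is the reverse complement of the template: complement AGGCAATCTGAGGGGTAAGTCAAAGGGGCGAT, then reverse.
(b) mRNA has the coding-strand sequence with T→U.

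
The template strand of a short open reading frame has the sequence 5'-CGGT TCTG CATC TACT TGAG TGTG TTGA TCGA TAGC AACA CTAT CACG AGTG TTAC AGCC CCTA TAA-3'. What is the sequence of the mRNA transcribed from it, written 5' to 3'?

The mRNA has the sequence of the coding strand (reverse complement of the template) with T→U. Reverse complement of CGGTTCTGCATCTACTTGAGTGTGTTGATCGATAGCAACACTATCACGAGTGTTACAGCCCCTATAA is TTATAGGGGCTGTAACACTCGTGATAGTGTTGCTATCGATCAACACACTCAAGTAGATGCAGAACCG; then T→U.

5'-UUAUAGGGGCUGUAACACUCGUGAUAGUGUUGCUAUCGAUCAACACACUCAAGUAGAUGCAGAACCG-3'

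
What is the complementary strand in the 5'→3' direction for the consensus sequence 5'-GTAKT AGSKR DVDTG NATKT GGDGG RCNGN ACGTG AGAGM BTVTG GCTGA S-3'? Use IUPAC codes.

5'-STCAGCCABAVKCTCTCACGTNCNGYCCHCCAMATNCAHBHYMSCTAMTAC-3'

Standard pairs A↔T, G↔C; ambiguity codes pair R↔Y, M↔K, S↔S, B↔V, D↔H, N↔N. Complement (CATMATCSMYHBHACNTAMACCHCCYGNCNTGCACTCTCKVABACCGACTS), then reverse for 5'→3'.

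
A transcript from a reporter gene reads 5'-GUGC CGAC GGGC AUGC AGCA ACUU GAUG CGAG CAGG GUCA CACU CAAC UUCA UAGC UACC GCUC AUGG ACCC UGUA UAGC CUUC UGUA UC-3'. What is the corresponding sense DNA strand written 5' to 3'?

5'-GTGCCGACGGGCATGCAGCAACTTGATGCGAGCAGGGTCACACTCAACTTCATAGCTACCGCTCATGGACCCTGTATAGCCTTCTGTATC-3'

The coding DNA strand has the same 5'→3' sequence as the mRNA with U replaced by T.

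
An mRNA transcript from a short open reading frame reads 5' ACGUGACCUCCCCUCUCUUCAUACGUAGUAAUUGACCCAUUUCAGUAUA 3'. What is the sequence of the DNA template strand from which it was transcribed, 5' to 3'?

5'-TATACTGAAATGGGTCAATTACTACGTATGAAGAGAGGGGAGGTCACGT-3'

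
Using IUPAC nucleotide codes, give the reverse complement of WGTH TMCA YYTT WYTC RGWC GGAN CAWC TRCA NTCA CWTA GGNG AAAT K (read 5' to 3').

5′-MATTTCNCCTAWGTGANTGYAGWTGNTCCGWCYGARWAARRTGKADACW-3′

Standard pairs A↔T, G↔C; ambiguity codes pair R↔Y, M↔K, W↔W, H↔D, N↔N. Complement (WCADAKGTRRAAWRAGYCWGCCTNGTWGAYGTNAGTGWATCCNCTTTAM), then reverse for 5'→3'.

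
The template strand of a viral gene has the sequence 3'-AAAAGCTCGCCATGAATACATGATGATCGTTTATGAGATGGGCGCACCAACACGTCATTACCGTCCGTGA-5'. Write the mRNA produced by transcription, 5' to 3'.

5'-UUUUCGAGCGGUACUUAUGUACUACUAGCAAAUACUCUACCCGCGUGGUUGUGCAGUAAUGGCAGGCACU-3'

Reading the template 3'→5' as shown, RNA polymerase pairs each base (A→U, T→A, G↔C) to build mRNA 5'→3' directly.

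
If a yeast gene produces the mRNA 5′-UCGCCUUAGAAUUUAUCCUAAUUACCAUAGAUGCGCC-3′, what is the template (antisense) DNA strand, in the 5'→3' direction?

5′-GGCGCATCTATGGTAATTAGGATAAATTCTAAGGCGA-3′

Replace U with T to get the coding DNA strand: TCGCCTTAGAATTTATCCTAATTACCATAGATGCGCC. The template strand is its reverse complement (complement AGCGGAATCTTAAATAGGATTAATGGTATCTACGCGG, then reverse).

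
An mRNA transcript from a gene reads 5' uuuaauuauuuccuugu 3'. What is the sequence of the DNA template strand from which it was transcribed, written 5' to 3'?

5'-ACAAGGAAATAATTAAA-3'

Replace U with T to get the coding DNA strand: TTTAATTATTTCCTTGT. The template strand is its reverse complement (complement AAATTAATAAAGGAACA, then reverse).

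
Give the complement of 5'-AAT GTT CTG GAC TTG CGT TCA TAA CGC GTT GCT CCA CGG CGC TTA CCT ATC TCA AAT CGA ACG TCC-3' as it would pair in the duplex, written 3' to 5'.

Base-pairing A↔T, G↔C gives the complement. The complementary strand is antiparallel, so paired with a 5'→3' strand it runs 3'→5'.

3'-TTACAAGACCTGAACGCAAGTATTGCGCAACGAGGTGCCGCGAATGGATAGAGTTTAGCTTGCAGG-5'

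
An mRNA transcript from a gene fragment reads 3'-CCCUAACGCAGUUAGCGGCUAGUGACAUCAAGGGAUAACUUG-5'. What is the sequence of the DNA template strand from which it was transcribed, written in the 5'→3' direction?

Written 5'→3' the mRNA is GUUCAAUAGGGAACUACAGUGAUCGGCGAUUGACGCAAUCCC, so the coding DNA strand is GTTCAATAGGGAACTACAGTGATCGGCGATTGACGCAATCCC. The template is its reverse complement.

5'-GGGATTGCGTCAATCGCCGATCACTGTAGTTCCCTATTGAAC-3'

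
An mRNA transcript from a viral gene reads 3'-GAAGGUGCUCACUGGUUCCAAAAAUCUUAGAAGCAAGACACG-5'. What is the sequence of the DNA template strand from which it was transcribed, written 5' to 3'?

Written 5'→3' the mRNA is GCACAGAACGAAGAUUCUAAAAACCUUGGUCACUCGUGGAAG, so the coding DNA strand is GCACAGAACGAAGATTCTAAAAACCTTGGTCACTCGTGGAAG. The template is its reverse complement.

5'-CTTCCACGAGTGACCAAGGTTTTTAGAATCTTCGTTCTGTGC-3'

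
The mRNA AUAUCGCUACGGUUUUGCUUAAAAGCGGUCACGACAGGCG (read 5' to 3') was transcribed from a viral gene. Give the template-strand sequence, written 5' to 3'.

5'-CGCCTGTCGTGACCGCTTTTAAGCAAAACCGTAGCGATAT-3'

Replace U with T to get the coding DNA strand: ATATCGCTACGGTTTTGCTTAAAAGCGGTCACGACAGGCG. The template strand is its reverse complement (complement TATAGCGATGCCAAAACGAATTTTCGCCAGTGCTGTCCGC, then reverse).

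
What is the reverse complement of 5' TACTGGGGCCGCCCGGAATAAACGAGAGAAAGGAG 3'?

5′-CTCCTTTCTCTCGTTTATTCCGGGCGGCCCCAGTA-3′

Reading the sequence 3'→5' and pairing each base (A↔T, G↔C) gives the reverse complement directly.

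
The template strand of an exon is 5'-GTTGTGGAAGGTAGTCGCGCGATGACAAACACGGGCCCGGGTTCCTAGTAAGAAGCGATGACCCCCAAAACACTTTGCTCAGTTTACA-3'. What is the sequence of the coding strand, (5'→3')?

The coding strand is complementary and antiparallel to the template: take the complement (A↔T, G↔C) and reverse.

5'-TGTAAACTGAGCAAAGTGTTTTGGGGGTCATCGCTTCTTACTAGGAACCCGGGCCCGTGTTTGTCATCGCGCGACTACCTTCCACAAC-3'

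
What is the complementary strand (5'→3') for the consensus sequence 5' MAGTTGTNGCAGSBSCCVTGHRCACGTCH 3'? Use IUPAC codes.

Standard pairs A↔T, G↔C; ambiguity codes pair R↔Y, M↔K, S↔S, B↔V, H↔D, N↔N. Complement (KTCAACANCGTCSVSGGBACDYGTGCAGD), then reverse for 5'→3'.

5'-DGACGTGYDCABGGSVSCTGCNACAACTK-3'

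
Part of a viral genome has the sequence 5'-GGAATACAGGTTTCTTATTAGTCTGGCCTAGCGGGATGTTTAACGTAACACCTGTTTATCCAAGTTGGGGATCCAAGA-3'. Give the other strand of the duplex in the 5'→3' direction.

The complement of GGAATACAGGTTTCTTATTAGTCTGGCCTAGCGGGATGTTTAACGTAACACCTGTTTATCCAAGTTGGGGATCCAAGA is CCTTATGTCCAAAGAATAATCAGACCGGATCGCCCTACAAATTGCATTGTGGACAAATAGGTTCAACCCCTAGGTTCT (A↔T, G↔C). DNA strands are antiparallel, so the complementary strand runs 3'→5'; reversing gives the 5'→3' form.

5'-TCTTGGATCCCCAACTTGGATAAACAGGTGTTACGTTAAACATCCCGCTAGGCCAGACTAATAAGAAACCTGTATTCC-3'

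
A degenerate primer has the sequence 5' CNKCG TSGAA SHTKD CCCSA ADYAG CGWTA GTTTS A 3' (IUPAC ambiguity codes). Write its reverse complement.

5′-TSAAACTAWCGCTRHTTSGGGHMADSTTCSACGMNG-3′

Standard pairs A↔T, G↔C; ambiguity codes pair Y↔R, K↔M, W↔W, S↔S, D↔H, N↔N. Complement (GNMGCASCTTSDAMHGGGSTTHRTCGCWATCAAAST), then reverse for 5'→3'.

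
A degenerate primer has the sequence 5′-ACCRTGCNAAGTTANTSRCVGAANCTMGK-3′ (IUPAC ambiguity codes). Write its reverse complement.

Standard pairs A↔T, G↔C; ambiguity codes pair R↔Y, M↔K, S↔S, V↔B, N↔N. Complement (TGGYACGNTTCAATNASYGBCTTNGAKCM), then reverse for 5'→3'.

5'-MCKAGNTTCBGYSANTAACTTNGCAYGGT-3'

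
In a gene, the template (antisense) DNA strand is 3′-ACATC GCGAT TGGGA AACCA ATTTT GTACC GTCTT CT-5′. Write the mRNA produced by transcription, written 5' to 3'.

5'-UGUAGCGCUAACCCUUUGGUUAAAACAUGGCAGAAGA-3'

Reading the template 3'→5' as shown, RNA polymerase pairs each base (A→U, T→A, G↔C) to build mRNA 5'→3' directly.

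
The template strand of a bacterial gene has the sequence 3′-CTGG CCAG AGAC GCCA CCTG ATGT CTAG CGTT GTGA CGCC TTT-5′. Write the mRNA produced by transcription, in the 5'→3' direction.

5′-GACCGGUCUCUGCGGUGGACUACAGAUCGCAACACUGCGGAAA-3′

Reading the template 3'→5' as shown, RNA polymerase pairs each base (A→U, T→A, G↔C) to build mRNA 5'→3' directly.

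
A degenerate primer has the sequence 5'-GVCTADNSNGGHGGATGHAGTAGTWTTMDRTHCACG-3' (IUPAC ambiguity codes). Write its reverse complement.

Standard pairs A↔T, G↔C; ambiguity codes pair R↔Y, M↔K, W↔W, S↔S, D↔H, V↔B, N↔N. Complement (CBGATHNSNCCDCCTACDTCATCAWAAKHYADGTGC), then reverse for 5'→3'.

5'-CGTGDAYHKAAWACTACTDCATCCDCCNSNHTAGBC-3'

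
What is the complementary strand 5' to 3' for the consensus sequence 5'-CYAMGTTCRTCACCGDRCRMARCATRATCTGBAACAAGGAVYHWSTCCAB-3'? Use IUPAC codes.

Standard pairs A↔T, G↔C; ambiguity codes pair R↔Y, M↔K, W↔W, S↔S, B↔V, D↔H. Complement (GRTKCAAGYAGTGGCHYGYKTYGTAYTAGACVTTGTTCCTBRDWSAGGTV), then reverse for 5'→3'.

5′-VTGGASWDRBTCCTTGTTVCAGATYATGYTKYGYHCGGTGAYGAACKTRG-3′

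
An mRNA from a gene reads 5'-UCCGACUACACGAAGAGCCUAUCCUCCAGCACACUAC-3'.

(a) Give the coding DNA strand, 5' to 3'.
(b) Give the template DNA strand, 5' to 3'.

(a) 5'-TCCGACTACACGAAGAGCCTATCCTCCAGCACACTAC-3'
(b) 5'-GTAGTGTGCTGGAGGATAGGCTCTTCGTGTAGTCGGA-3'

(a) The coding strand matches the mRNA with U→T.
(b) The template strand is the reverse complement of the coding strand.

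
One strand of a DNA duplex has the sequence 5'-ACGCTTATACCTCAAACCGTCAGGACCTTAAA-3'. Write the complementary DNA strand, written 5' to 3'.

5′-TTTAAGGTCCTGACGGTTTGAGGTATAAGCGT-3′

The complement of ACGCTTATACCTCAAACCGTCAGGACCTTAAA is TGCGAATATGGAGTTTGGCAGTCCTGGAATTT (A↔T, G↔C). DNA strands are antiparallel, so the complementary strand runs 3'→5'; reversing gives the 5'→3' form.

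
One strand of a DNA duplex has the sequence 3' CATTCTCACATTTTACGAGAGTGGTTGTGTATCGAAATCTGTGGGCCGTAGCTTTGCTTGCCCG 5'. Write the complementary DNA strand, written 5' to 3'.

The strand is given 3'→5', so its complement runs 5'→3' in the same left-to-right order: pair each base A↔T, G↔C.

5'-GTAAGAGTGTAAAATGCTCTCACCAACACATAGCTTTAGACACCCGGCATCGAAACGAACGGGC-3'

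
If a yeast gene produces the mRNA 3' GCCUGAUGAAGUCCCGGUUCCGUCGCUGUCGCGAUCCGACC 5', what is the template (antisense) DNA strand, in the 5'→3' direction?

5'-CGGACTACTTCAGGGCCAAGGCAGCGACAGCGCTAGGCTGG-3'

Written 5'→3' the mRNA is CCAGCCUAGCGCUGUCGCUGCCUUGGCCCUGAAGUAGUCCG, so the coding DNA strand is CCAGCCTAGCGCTGTCGCTGCCTTGGCCCTGAAGTAGTCCG. The template is its reverse complement.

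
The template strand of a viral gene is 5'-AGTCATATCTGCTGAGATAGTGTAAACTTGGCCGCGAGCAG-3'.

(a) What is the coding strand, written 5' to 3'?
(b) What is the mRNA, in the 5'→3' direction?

(a) The coding strand is the reverse complement of the template: complement TCAGTATAGACGACTCTATCACATTTGAACCGGCGCTCGTC, then reverse.
(b) mRNA has the coding-strand sequence with T→U.

(a) 5'-CTGCTCGCGGCCAAGTTTACACTATCTCAGCAGATATGACT-3'
(b) 5'-CUGCUCGCGGCCAAGUUUACACUAUCUCAGCAGAUAUGACU-3'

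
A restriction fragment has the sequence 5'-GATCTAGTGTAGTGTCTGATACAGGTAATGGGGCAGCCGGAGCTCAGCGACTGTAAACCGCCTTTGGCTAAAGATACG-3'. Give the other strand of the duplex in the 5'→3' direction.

Pairing A↔T and G↔C gives CTAGATCACATCACAGACTATGTCCATTACCCCGTCGGCCTCGAGTCGCTGACATTTGGCGGAAACCGATTTCTATGC, running 3'→5'. Reverse for the 5'→3' convention.

5'-CGTATCTTTAGCCAAAGGCGGTTTACAGTCGCTGAGCTCCGGCTGCCCCATTACCTGTATCAGACACTACACTAGATC-3'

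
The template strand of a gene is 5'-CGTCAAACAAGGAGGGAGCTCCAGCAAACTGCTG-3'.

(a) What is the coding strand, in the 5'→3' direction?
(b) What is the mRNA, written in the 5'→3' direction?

(a) 5'-CAGCAGTTTGCTGGAGCTCCCTCCTTGTTTGACG-3'
(b) 5′-CAGCAGUUUGCUGGAGCUCCCUCCUUGUUUGACG-3′

(a) The coding strand is the reverse complement of the template: complement GCAGTTTGTTCCTCCCTCGAGGTCGTTTGACGAC, then reverse.
(b) mRNA has the coding-strand sequence with T→U.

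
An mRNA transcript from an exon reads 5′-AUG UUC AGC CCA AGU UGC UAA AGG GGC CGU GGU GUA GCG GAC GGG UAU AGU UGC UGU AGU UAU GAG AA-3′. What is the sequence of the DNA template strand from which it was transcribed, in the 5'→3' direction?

Replace U with T to get the coding DNA strand: ATGTTCAGCCCAAGTTGCTAAAGGGGCCGTGGTGTAGCGGACGGGTATAGTTGCTGTAGTTATGAGAA. The template strand is its reverse complement (complement TACAAGTCGGGTTCAACGATTTCCCCGGCACCACATCGCCTGCCCATATCAACGACATCAATACTCTT, then reverse).

5'-TTCTCATAACTACAGCAACTATACCCGTCCGCTACACCACGGCCCCTTTAGCAACTTGGGCTGAACAT-3'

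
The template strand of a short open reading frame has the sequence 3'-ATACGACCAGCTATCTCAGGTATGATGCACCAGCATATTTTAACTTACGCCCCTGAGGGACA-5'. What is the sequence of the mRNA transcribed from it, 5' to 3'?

5'-UAUGCUGGUCGAUAGAGUCCAUACUACGUGGUCGUAUAAAAUUGAAUGCGGGGACUCCCUGU-3'

Reading the template 3'→5' as shown, RNA polymerase pairs each base (A→U, T→A, G↔C) to build mRNA 5'→3' directly.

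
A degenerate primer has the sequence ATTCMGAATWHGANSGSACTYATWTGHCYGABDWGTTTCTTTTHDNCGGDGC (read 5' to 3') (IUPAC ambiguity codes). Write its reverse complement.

Standard pairs A↔T, G↔C; ambiguity codes pair Y↔R, M↔K, W↔W, S↔S, B↔V, D↔H, N↔N. Complement (TAAGKCTTAWDCTNSCSTGARTAWACDGRCTVHWCAAAGAAAADHNGCCHCG), then reverse for 5'→3'.

5'-GCHCCGNHDAAAAGAAACWHVTCRGDCAWATRAGTSCSNTCDWATTCKGAAT-3'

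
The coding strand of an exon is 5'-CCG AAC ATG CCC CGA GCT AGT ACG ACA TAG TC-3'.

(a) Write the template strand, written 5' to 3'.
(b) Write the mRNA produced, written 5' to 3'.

(a) The template strand is the reverse complement of the coding strand: complement GGCTTGTACGGGGCTCGATCATGCTGTATCAG, then reverse.
(b) mRNA matches the coding strand with T→U.

(a) 5'-GACTATGTCGTACTAGCTCGGGGCATGTTCGG-3'
(b) 5'-CCGAACAUGCCCCGAGCUAGUACGACAUAGUC-3'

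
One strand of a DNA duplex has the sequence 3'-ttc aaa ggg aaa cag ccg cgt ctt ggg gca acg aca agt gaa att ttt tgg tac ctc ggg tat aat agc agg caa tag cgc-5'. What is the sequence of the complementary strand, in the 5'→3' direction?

5'-AAGTTTCCCTTTGTCGGCGCAGAACCCCGTTGCTGTTCACTTTAAAAAACCATGGAGCCCATATTATCGTCCGTTATCGCG-3'

The strand is given 3'→5', so its complement runs 5'→3' in the same left-to-right order: pair each base A↔T, G↔C.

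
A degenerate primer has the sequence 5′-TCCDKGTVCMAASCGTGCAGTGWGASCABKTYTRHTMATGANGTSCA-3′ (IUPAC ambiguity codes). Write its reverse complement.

Standard pairs A↔T, G↔C; ambiguity codes pair R↔Y, M↔K, W↔W, S↔S, B↔V, D↔H, N↔N. Complement (AGGHMCABGKTTSGCACGTCACWCTSGTVMARAYDAKTACTNCASGT), then reverse for 5'→3'.

5'-TGSACNTCATKADYARAMVTGSTCWCACTGCACGSTTKGBACMHGGA-3'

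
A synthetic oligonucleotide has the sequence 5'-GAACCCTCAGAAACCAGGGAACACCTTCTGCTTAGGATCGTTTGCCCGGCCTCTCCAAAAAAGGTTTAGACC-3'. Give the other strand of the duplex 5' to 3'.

5'-GGTCTAAACCTTTTTTGGAGAGGCCGGGCAAACGATCCTAAGCAGAAGGTGTTCCCTGGTTTCTGAGGGTTC-3'

The complement of GAACCCTCAGAAACCAGGGAACACCTTCTGCTTAGGATCGTTTGCCCGGCCTCTCCAAAAAAGGTTTAGACC is CTTGGGAGTCTTTGGTCCCTTGTGGAAGACGAATCCTAGCAAACGGGCCGGAGAGGTTTTTTCCAAATCTGG (A↔T, G↔C). DNA strands are antiparallel, so the complementary strand runs 3'→5'; reversing gives the 5'→3' form.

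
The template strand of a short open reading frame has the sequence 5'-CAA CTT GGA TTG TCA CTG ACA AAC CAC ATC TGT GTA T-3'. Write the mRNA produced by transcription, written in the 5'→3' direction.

5'-AUACACAGAUGUGGUUUGUCAGUGACAAUCCAAGUUG-3'

The mRNA has the sequence of the coding strand (reverse complement of the template) with T→U. Reverse complement of CAACTTGGATTGTCACTGACAAACCACATCTGTGTAT is ATACACAGATGTGGTTTGTCAGTGACAATCCAAGTTG; then T→U.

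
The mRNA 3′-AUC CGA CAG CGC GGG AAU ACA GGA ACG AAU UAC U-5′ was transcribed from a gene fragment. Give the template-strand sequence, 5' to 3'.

Written 5'→3' the mRNA is UCAUUAAGCAAGGACAUAAGGGCGCGACAGCCUA, so the coding DNA strand is TCATTAAGCAAGGACATAAGGGCGCGACAGCCTA. The template is its reverse complement.

5'-TAGGCTGTCGCGCCCTTATGTCCTTGCTTAATGA-3'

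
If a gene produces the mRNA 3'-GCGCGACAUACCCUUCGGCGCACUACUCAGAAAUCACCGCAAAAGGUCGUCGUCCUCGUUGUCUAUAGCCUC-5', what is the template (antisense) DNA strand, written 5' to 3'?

Written 5'→3' the mRNA is CUCCGAUAUCUGUUGCUCCUGCUGCUGGAAAACGCCACUAAAGACUCAUCACGCGGCUUCCCAUACAGCGCG, so the coding DNA strand is CTCCGATATCTGTTGCTCCTGCTGCTGGAAAACGCCACTAAAGACTCATCACGCGGCTTCCCATACAGCGCG. The template is its reverse complement.

5'-CGCGCTGTATGGGAAGCCGCGTGATGAGTCTTTAGTGGCGTTTTCCAGCAGCAGGAGCAACAGATATCGGAG-3'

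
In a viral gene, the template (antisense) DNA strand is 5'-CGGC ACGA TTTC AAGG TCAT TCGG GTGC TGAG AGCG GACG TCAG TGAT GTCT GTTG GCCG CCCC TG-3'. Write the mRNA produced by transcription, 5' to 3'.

5'-CAGGGGCGGCCAACAGACAUCACUGACGUCCGCUCUCAGCACCCGAAUGACCUUGAAAUCGUGCCG-3'

The mRNA has the sequence of the coding strand (reverse complement of the template) with T→U. Reverse complement of CGGCACGATTTCAAGGTCATTCGGGTGCTGAGAGCGGACGTCAGTGATGTCTGTTGGCCGCCCCTG is CAGGGGCGGCCAACAGACATCACTGACGTCCGCTCTCAGCACCCGAATGACCTTGAAATCGTGCCG; then T→U.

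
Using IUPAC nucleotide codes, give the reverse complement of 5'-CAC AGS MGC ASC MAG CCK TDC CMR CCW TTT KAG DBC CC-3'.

Standard pairs A↔T, G↔C; ambiguity codes pair R↔Y, M↔K, W↔W, S↔S, B↔V, D↔H. Complement (GTGTCSKCGTSGKTCGGMAHGGKYGGWAAAMTCHVGGG), then reverse for 5'→3'.

5'-GGGVHCTMAAAWGGYKGGHAMGGCTKGSTGCKSCTGTG-3'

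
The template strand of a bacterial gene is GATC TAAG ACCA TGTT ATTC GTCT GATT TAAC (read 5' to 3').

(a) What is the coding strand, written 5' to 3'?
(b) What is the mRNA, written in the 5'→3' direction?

(a) The coding strand is the reverse complement of the template: complement CTAGATTCTGGTACAATAAGCAGACTAAATTG, then reverse.
(b) mRNA has the coding-strand sequence with T→U.

(a) 5'-GTTAAATCAGACGAATAACATGGTCTTAGATC-3'
(b) 5'-GUUAAAUCAGACGAAUAACAUGGUCUUAGAUC-3'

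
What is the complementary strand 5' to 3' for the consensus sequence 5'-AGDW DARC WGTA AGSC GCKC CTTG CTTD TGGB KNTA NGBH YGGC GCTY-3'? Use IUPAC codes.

5'-RAGCGCCRDVCNTANMVCCAHAAGCAAGGMGCGSCTTACWGYTHWHCT-3'

Standard pairs A↔T, G↔C; ambiguity codes pair R↔Y, K↔M, W↔W, S↔S, B↔V, D↔H, N↔N. Complement (TCHWHTYGWCATTCSGCGMGGAACGAAHACCVMNATNCVDRCCGCGAR), then reverse for 5'→3'.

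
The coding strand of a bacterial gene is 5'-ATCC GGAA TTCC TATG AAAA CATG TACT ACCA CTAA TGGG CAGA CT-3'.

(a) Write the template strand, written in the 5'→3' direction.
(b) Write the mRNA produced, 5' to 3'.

(a) 5'-AGTCTGCCCATTAGTGGTAGTACATGTTTTCATAGGAATTCCGGAT-3'
(b) 5′-AUCCGGAAUUCCUAUGAAAACAUGUACUACCACUAAUGGGCAGACU-3′

(a) The template strand is the reverse complement of the coding strand: complement TAGGCCTTAAGGATACTTTTGTACATGATGGTGATTACCCGTCTGA, then reverse.
(b) mRNA matches the coding strand with T→U.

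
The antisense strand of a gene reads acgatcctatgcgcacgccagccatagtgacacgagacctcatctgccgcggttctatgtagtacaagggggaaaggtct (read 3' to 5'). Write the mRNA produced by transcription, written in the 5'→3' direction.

5'-UGCUAGGAUACGCGUGCGGUCGGUAUCACUGUGCUCUGGAGUAGACGGCGCCAAGAUACAUCAUGUUCCCCCUUUCCAGA-3'

Reading the template 3'→5' as shown, RNA polymerase pairs each base (A→U, T→A, G↔C) to build mRNA 5'→3' directly.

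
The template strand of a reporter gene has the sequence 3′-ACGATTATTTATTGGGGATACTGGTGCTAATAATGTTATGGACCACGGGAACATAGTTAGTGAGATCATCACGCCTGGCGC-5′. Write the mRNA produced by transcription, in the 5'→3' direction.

5'-UGCUAAUAAAUAACCCCUAUGACCACGAUUAUUACAAUACCUGGUGCCCUUGUAUCAAUCACUCUAGUAGUGCGGACCGCG-3'

Reading the template 3'→5' as shown, RNA polymerase pairs each base (A→U, T→A, G↔C) to build mRNA 5'→3' directly.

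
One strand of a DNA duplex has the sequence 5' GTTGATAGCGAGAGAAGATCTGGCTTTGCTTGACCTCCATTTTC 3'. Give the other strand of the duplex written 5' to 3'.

Pairing A↔T and G↔C gives CAACTATCGCTCTCTTCTAGACCGAAACGAACTGGAGGTAAAAG, running 3'→5'. Reverse for the 5'→3' convention.

5'-GAAAATGGAGGTCAAGCAAAGCCAGATCTTCTCTCGCTATCAAC-3'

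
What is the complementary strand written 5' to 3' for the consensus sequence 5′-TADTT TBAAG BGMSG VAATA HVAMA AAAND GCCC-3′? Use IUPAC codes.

Standard pairs A↔T, G↔C; ambiguity codes pair M↔K, S↔S, B↔V, D↔H, N↔N. Complement (ATHAAAVTTCVCKSCBTTATDBTKTTTTNHCGGG), then reverse for 5'→3'.

5'-GGGCHNTTTTKTBDTATTBCSKCVCTTVAAAHTA-3'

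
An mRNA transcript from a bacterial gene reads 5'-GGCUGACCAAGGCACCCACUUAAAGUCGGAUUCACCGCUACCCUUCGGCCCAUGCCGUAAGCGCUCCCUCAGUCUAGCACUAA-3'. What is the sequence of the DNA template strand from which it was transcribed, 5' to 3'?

5'-TTAGTGCTAGACTGAGGGAGCGCTTACGGCATGGGCCGAAGGGTAGCGGTGAATCCGACTTTAAGTGGGTGCCTTGGTCAGCC-3'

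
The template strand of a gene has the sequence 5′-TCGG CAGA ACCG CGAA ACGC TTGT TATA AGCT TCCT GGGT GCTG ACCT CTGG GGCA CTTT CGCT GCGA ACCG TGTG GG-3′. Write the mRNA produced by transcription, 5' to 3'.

5'-CCCACACGGUUCGCAGCGAAAGUGCCCCAGAGGUCAGCACCCAGGAAGCUUAUAACAAGCGUUUCGCGGUUCUGCCGA-3'

The mRNA has the sequence of the coding strand (reverse complement of the template) with T→U. Reverse complement of TCGGCAGAACCGCGAAACGCTTGTTATAAGCTTCCTGGGTGCTGACCTCTGGGGCACTTTCGCTGCGAACCGTGTGGG is CCCACACGGTTCGCAGCGAAAGTGCCCCAGAGGTCAGCACCCAGGAAGCTTATAACAAGCGTTTCGCGGTTCTGCCGA; then T→U.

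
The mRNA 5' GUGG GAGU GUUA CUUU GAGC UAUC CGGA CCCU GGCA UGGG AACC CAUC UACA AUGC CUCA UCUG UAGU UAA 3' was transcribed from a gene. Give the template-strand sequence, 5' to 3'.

5'-TTAACTACAGATGAGGCATTGTAGATGGGTTCCCATGCCAGGGTCCGGATAGCTCAAAGTAACACTCCCAC-3'

Replace U with T to get the coding DNA strand: GTGGGAGTGTTACTTTGAGCTATCCGGACCCTGGCATGGGAACCCATCTACAATGCCTCATCTGTAGTTAA. The template strand is its reverse complement (complement CACCCTCACAATGAAACTCGATAGGCCTGGGACCGTACCCTTGGGTAGATGTTACGGAGTAGACATCAATT, then reverse).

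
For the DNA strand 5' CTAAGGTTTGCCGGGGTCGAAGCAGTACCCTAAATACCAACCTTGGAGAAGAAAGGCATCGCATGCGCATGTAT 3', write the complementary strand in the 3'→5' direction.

Base-pairing A↔T, G↔C gives the complement. The complementary strand is antiparallel, so paired with a 5'→3' strand it runs 3'→5'.

3'-GATTCCAAACGGCCCCAGCTTCGTCATGGGATTTATGGTTGGAACCTCTTCTTTCCGTAGCGTACGCGTACATA-5'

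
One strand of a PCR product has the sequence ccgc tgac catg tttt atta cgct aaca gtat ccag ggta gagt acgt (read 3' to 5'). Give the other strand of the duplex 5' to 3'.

The strand is given 3'→5', so its complement runs 5'→3' in the same left-to-right order: pair each base A↔T, G↔C.

5'-GGCGACTGGTACAAAATAATGCGATTGTCATAGGTCCCATCTCATGCA-3'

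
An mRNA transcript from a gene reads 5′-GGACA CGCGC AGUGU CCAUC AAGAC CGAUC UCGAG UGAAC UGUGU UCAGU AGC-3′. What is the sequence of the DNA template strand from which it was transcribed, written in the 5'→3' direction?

Replace U with T to get the coding DNA strand: GGACACGCGCAGTGTCCATCAAGACCGATCTCGAGTGAACTGTGTTCAGTAGC. The template strand is its reverse complement (complement CCTGTGCGCGTCACAGGTAGTTCTGGCTAGAGCTCACTTGACACAAGTCATCG, then reverse).

5'-GCTACTGAACACAGTTCACTCGAGATCGGTCTTGATGGACACTGCGCGTGTCC-3'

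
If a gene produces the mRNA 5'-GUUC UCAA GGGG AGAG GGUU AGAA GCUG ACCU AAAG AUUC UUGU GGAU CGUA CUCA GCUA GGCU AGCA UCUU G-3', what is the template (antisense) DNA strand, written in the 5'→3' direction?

5'-CAAGATGCTAGCCTAGCTGAGTACGATCCACAAGAATCTTTAGGTCAGCTTCTAACCCTCTCCCCTTGAGAAC-3'

Replace U with T to get the coding DNA strand: GTTCTCAAGGGGAGAGGGTTAGAAGCTGACCTAAAGATTCTTGTGGATCGTACTCAGCTAGGCTAGCATCTTG. The template strand is its reverse complement (complement CAAGAGTTCCCCTCTCCCAATCTTCGACTGGATTTCTAAGAACACCTAGCATGAGTCGATCCGATCGTAGAAC, then reverse).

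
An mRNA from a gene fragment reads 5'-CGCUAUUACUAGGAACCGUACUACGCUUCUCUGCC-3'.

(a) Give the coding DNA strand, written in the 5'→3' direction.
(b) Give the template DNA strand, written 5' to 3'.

(a) 5'-CGCTATTACTAGGAACCGTACTACGCTTCTCTGCC-3'
(b) 5'-GGCAGAGAAGCGTAGTACGGTTCCTAGTAATAGCG-3'

(a) The coding strand matches the mRNA with U→T.
(b) The template strand is the reverse complement of the coding strand.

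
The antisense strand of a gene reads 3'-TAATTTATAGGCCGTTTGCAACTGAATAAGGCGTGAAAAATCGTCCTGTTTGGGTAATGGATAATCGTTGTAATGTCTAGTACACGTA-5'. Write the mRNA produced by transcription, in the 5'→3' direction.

Reading the template 3'→5' as shown, RNA polymerase pairs each base (A→U, T→A, G↔C) to build mRNA 5'→3' directly.

5'-AUUAAAUAUCCGGCAAACGUUGACUUAUUCCGCACUUUUUAGCAGGACAAACCCAUUACCUAUUAGCAACAUUACAGAUCAUGUGCAU-3'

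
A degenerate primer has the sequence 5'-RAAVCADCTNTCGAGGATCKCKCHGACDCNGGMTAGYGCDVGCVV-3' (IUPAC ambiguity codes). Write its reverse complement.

5′-BBGCBHGCRCTAKCCNGHGTCDGMGMGATCCTCGANAGHTGBTTY-3′

Standard pairs A↔T, G↔C; ambiguity codes pair R↔Y, M↔K, D↔H, V↔B, N↔N. Complement (YTTBGTHGANAGCTCCTAGMGMGDCTGHGNCCKATCRCGHBCGBB), then reverse for 5'→3'.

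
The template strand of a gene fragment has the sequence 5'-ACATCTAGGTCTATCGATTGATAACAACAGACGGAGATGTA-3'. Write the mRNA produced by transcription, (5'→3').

RNA polymerase reads the template 3'→5' and synthesizes mRNA 5'→3' by base-pairing (A→U, T→A, G↔C). The complement of the template is TGTAGATCCAGATAGCTAACTATTGTTGTCTGCCTCTACAT; antiparallel, so 5'→3' the coding strand is TACATCTCCGTCTGTTGTTATCAATCGATAGACCTAGATGT. Replace T with U for the mRNA.

5'-UACAUCUCCGUCUGUUGUUAUCAAUCGAUAGACCUAGAUGU-3'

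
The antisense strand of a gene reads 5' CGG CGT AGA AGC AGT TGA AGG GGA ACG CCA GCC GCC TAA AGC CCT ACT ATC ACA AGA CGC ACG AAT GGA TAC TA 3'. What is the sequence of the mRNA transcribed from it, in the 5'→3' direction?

5'-UAGUAUCCAUUCGUGCGUCUUGUGAUAGUAGGGCUUUAGGCGGCUGGCGUUCCCCUUCAACUGCUUCUACGCCG-3'

RNA polymerase reads the template 3'→5' and synthesizes mRNA 5'→3' by base-pairing (A→U, T→A, G↔C). The complement of the template is GCCGCATCTTCGTCAACTTCCCCTTGCGGTCGGCGGATTTCGGGATGATAGTGTTCTGCGTGCTTACCTATGAT; antiparallel, so 5'→3' the coding strand is TAGTATCCATTCGTGCGTCTTGTGATAGTAGGGCTTTAGGCGGCTGGCGTTCCCCTTCAACTGCTTCTACGCCG. Replace T with U for the mRNA.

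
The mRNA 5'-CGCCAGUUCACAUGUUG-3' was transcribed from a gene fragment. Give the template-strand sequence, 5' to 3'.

5'-CAACATGTGAACTGGCG-3'

Replace U with T to get the coding DNA strand: CGCCAGTTCACATGTTG. The template strand is its reverse complement (complement GCGGTCAAGTGTACAAC, then reverse).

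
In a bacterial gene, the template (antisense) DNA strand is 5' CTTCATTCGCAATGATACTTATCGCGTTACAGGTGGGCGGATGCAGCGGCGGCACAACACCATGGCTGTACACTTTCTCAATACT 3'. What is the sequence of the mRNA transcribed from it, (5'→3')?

The mRNA has the sequence of the coding strand (reverse complement of the template) with T→U. Reverse complement of CTTCATTCGCAATGATACTTATCGCGTTACAGGTGGGCGGATGCAGCGGCGGCACAACACCATGGCTGTACACTTTCTCAATACT is AGTATTGAGAAAGTGTACAGCCATGGTGTTGTGCCGCCGCTGCATCCGCCCACCTGTAACGCGATAAGTATCATTGCGAATGAAG; then T→U.

5'-AGUAUUGAGAAAGUGUACAGCCAUGGUGUUGUGCCGCCGCUGCAUCCGCCCACCUGUAACGCGAUAAGUAUCAUUGCGAAUGAAG-3'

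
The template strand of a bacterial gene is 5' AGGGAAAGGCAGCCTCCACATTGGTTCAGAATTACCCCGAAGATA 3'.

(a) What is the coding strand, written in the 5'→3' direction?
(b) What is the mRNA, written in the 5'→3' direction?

(a) The coding strand is the reverse complement of the template: complement TCCCTTTCCGTCGGAGGTGTAACCAAGTCTTAATGGGGCTTCTAT, then reverse.
(b) mRNA has the coding-strand sequence with T→U.

(a) 5'-TATCTTCGGGGTAATTCTGAACCAATGTGGAGGCTGCCTTTCCCT-3'
(b) 5'-UAUCUUCGGGGUAAUUCUGAACCAAUGUGGAGGCUGCCUUUCCCU-3'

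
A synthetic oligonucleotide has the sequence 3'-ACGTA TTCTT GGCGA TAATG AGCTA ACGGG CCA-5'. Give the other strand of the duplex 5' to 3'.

5'-TGCATAAGAACCGCTATTACTCGATTGCCCGGT-3'

The strand is given 3'→5', so its complement runs 5'→3' in the same left-to-right order: pair each base A↔T, G↔C.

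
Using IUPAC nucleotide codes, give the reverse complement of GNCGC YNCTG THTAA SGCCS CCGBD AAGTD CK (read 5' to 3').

5'-MGHACTTHVCGGSGGCSTTADACAGNRGCGNC-3'

Standard pairs A↔T, G↔C; ambiguity codes pair Y↔R, K↔M, S↔S, B↔V, D↔H, N↔N. Complement (CNGCGRNGACADATTSCGGSGGCVHTTCAHGM), then reverse for 5'→3'.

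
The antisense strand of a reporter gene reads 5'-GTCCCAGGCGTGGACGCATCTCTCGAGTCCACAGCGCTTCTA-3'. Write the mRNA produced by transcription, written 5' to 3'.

5'-UAGAAGCGCUGUGGACUCGAGAGAUGCGUCCACGCCUGGGAC-3'

The mRNA has the sequence of the coding strand (reverse complement of the template) with T→U. Reverse complement of GTCCCAGGCGTGGACGCATCTCTCGAGTCCACAGCGCTTCTA is TAGAAGCGCTGTGGACTCGAGAGATGCGTCCACGCCTGGGAC; then T→U.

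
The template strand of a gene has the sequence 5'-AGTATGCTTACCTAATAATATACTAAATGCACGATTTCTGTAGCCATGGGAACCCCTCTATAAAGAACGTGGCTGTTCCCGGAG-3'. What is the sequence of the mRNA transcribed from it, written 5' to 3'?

RNA polymerase reads the template 3'→5' and synthesizes mRNA 5'→3' by base-pairing (A→U, T→A, G↔C). The complement of the template is TCATACGAATGGATTATTATATGATTTACGTGCTAAAGACATCGGTACCCTTGGGGAGATATTTCTTGCACCGACAAGGGCCTC; antiparallel, so 5'→3' the coding strand is CTCCGGGAACAGCCACGTTCTTTATAGAGGGGTTCCCATGGCTACAGAAATCGTGCATTTAGTATATTATTAGGTAAGCATACT. Replace T with U for the mRNA.

5'-CUCCGGGAACAGCCACGUUCUUUAUAGAGGGGUUCCCAUGGCUACAGAAAUCGUGCAUUUAGUAUAUUAUUAGGUAAGCAUACU-3'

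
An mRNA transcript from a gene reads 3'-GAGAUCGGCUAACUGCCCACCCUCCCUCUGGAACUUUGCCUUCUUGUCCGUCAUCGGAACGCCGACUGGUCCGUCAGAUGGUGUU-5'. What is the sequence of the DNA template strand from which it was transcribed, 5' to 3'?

5'-CTCTAGCCGATTGACGGGTGGGAGGGAGACCTTGAAACGGAAGAACAGGCAGTAGCCTTGCGGCTGACCAGGCAGTCTACCACAA-3'

Written 5'→3' the mRNA is UUGUGGUAGACUGCCUGGUCAGCCGCAAGGCUACUGCCUGUUCUUCCGUUUCAAGGUCUCCCUCCCACCCGUCAAUCGGCUAGAG, so the coding DNA strand is TTGTGGTAGACTGCCTGGTCAGCCGCAAGGCTACTGCCTGTTCTTCCGTTTCAAGGTCTCCCTCCCACCCGTCAATCGGCTAGAG. The template is its reverse complement.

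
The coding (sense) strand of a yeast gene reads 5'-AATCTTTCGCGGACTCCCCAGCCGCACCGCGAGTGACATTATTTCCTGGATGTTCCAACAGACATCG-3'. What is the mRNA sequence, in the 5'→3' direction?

5'-AAUCUUUCGCGGACUCCCCAGCCGCACCGCGAGUGACAUUAUUUCCUGGAUGUUCCAACAGACAUCG-3'

The mRNA is synthesized from the template strand, so it matches the coding strand with T replaced by U.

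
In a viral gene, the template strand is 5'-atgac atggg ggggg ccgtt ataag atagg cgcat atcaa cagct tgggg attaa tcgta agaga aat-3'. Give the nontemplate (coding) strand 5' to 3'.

The coding strand is complementary and antiparallel to the template: take the complement (A↔T, G↔C) and reverse.

5'-ATTTCTCTTACGATTAATCCCCAAGCTGTTGATATGCGCCTATCTTATAACGGCCCCCCCCATGTCAT-3'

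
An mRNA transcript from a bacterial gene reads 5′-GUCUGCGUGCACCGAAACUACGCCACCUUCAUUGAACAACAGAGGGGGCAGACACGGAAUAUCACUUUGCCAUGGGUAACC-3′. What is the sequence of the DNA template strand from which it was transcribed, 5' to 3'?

5'-GGTTACCCATGGCAAAGTGATATTCCGTGTCTGCCCCCTCTGTTGTTCAATGAAGGTGGCGTAGTTTCGGTGCACGCAGAC-3'

Replace U with T to get the coding DNA strand: GTCTGCGTGCACCGAAACTACGCCACCTTCATTGAACAACAGAGGGGGCAGACACGGAATATCACTTTGCCATGGGTAACC. The template strand is its reverse complement (complement CAGACGCACGTGGCTTTGATGCGGTGGAAGTAACTTGTTGTCTCCCCCGTCTGTGCCTTATAGTGAAACGGTACCCATTGG, then reverse).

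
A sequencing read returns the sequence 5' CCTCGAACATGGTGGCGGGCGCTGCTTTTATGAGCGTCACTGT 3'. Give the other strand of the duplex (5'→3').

5'-ACAGTGACGCTCATAAAAGCAGCGCCCGCCACCATGTTCGAGG-3'

Pairing A↔T and G↔C gives GGAGCTTGTACCACCGCCCGCGACGAAAATACTCGCAGTGACA, running 3'→5'. Reverse for the 5'→3' convention.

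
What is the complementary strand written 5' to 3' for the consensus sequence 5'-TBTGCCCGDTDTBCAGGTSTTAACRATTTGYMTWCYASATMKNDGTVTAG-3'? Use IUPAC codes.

5'-CTABACHNMKATSTRGWAKRCAAATYGTTAASACCTGVAHAHCGGGCAVA-3'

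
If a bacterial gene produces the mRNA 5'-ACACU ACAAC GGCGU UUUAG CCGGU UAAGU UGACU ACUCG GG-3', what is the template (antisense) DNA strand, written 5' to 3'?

Replace U with T to get the coding DNA strand: ACACTACAACGGCGTTTTAGCCGGTTAAGTTGACTACTCGGG. The template strand is its reverse complement (complement TGTGATGTTGCCGCAAAATCGGCCAATTCAACTGATGAGCCC, then reverse).

5'-CCCGAGTAGTCAACTTAACCGGCTAAAACGCCGTTGTAGTGT-3'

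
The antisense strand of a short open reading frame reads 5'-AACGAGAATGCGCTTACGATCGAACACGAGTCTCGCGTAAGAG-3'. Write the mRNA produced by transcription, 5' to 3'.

5'-CUCUUACGCGAGACUCGUGUUCGAUCGUAAGCGCAUUCUCGUU-3'

RNA polymerase reads the template 3'→5' and synthesizes mRNA 5'→3' by base-pairing (A→U, T→A, G↔C). The complement of the template is TTGCTCTTACGCGAATGCTAGCTTGTGCTCAGAGCGCATTCTC; antiparallel, so 5'→3' the coding strand is CTCTTACGCGAGACTCGTGTTCGATCGTAAGCGCATTCTCGTT. Replace T with U for the mRNA.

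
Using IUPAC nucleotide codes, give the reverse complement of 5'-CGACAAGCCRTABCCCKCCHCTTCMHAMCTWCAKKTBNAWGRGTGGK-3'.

5'-MCCACYCWTNVAMMTGWAGKTDKGAAGDGGMGGGVTAYGGCTTGTCG-3'

Standard pairs A↔T, G↔C; ambiguity codes pair R↔Y, M↔K, W↔W, B↔V, H↔D, N↔N. Complement (GCTGTTCGGYATVGGGMGGDGAAGKDTKGAWGTMMAVNTWCYCACCM), then reverse for 5'→3'.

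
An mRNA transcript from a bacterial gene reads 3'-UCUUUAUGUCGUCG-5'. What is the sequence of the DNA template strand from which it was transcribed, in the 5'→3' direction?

5'-AGAAATACAGCAGC-3'

Written 5'→3' the mRNA is GCUGCUGUAUUUCU, so the coding DNA strand is GCTGCTGTATTTCT. The template is its reverse complement.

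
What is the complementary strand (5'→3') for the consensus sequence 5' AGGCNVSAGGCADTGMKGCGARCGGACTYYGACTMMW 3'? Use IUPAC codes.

Standard pairs A↔T, G↔C; ambiguity codes pair R↔Y, M↔K, W↔W, S↔S, D↔H, V↔B, N↔N. Complement (TCCGNBSTCCGTHACKMCGCTYGCCTGARRCTGAKKW), then reverse for 5'→3'.

5'-WKKAGTCRRAGTCCGYTCGCMKCAHTGCCTSBNGCCT-3'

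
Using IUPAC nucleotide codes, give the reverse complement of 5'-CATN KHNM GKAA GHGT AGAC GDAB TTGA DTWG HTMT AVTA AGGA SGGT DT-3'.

5'-AHACCSTCCTTABTAKADCWAHTCAAVTHCGTCTACDCTTMCKNDMNATG-3'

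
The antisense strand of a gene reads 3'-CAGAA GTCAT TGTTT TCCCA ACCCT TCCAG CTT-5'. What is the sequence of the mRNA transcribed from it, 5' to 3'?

Reading the template 3'→5' as shown, RNA polymerase pairs each base (A→U, T→A, G↔C) to build mRNA 5'→3' directly.

5'-GUCUUCAGUAACAAAAGGGUUGGGAAGGUCGAA-3'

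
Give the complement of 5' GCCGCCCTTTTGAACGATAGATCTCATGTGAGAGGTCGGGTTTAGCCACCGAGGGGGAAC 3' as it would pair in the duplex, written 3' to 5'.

Base-pairing A↔T, G↔C gives the complement. The complementary strand is antiparallel, so paired with a 5'→3' strand it runs 3'→5'.

3'-CGGCGGGAAAACTTGCTATCTAGAGTACACTCTCCAGCCCAAATCGGTGGCTCCCCCTTG-5'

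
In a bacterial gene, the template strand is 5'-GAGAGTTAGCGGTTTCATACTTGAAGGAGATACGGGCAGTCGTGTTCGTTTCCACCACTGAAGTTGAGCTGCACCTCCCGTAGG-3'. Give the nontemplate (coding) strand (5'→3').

5'-CCTACGGGAGGTGCAGCTCAACTTCAGTGGTGGAAACGAACACGACTGCCCGTATCTCCTTCAAGTATGAAACCGCTAACTCTC-3'

The coding strand is complementary and antiparallel to the template: take the complement (A↔T, G↔C) and reverse.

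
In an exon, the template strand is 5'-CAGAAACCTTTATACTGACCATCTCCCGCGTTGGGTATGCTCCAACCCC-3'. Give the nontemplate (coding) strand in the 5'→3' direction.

5'-GGGGTTGGAGCATACCCAACGCGGGAGATGGTCAGTATAAAGGTTTCTG-3'

The coding strand is complementary and antiparallel to the template: take the complement (A↔T, G↔C) and reverse.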